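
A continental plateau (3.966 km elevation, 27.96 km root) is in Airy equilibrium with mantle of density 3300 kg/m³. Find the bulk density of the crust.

2890 kg/m³

ρ_c h = (ρ_m − ρ_c) r → ρ_c (h + r) = ρ_m r → ρ_c = ρ_m r / (h + r).
ρ_c = 3300 × 27.96 km / (3.966 km + 27.96 km) = 2890 kg/m³.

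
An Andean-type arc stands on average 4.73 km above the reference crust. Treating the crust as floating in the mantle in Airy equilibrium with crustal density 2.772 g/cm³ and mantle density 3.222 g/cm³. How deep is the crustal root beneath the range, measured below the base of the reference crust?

Balancing pressure at the compensation depth: the weight of the topography is balanced by the buoyancy of the root, ρ_c h = (ρ_m − ρ_c) r.
r = h · ρ_c / (ρ_m − ρ_c) = 4.73 km × 2.772 / (3.222 − 2.772) = 29.1 km.

29.1 km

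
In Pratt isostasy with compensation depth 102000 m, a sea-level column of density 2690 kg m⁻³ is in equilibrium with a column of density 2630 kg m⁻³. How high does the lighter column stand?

2330 m

ρ_ref D = ρ (D + h) → h = D (ρ_ref − ρ)/ρ.
h = 102000 m × (2690 − 2630)/2630 = 2330 m.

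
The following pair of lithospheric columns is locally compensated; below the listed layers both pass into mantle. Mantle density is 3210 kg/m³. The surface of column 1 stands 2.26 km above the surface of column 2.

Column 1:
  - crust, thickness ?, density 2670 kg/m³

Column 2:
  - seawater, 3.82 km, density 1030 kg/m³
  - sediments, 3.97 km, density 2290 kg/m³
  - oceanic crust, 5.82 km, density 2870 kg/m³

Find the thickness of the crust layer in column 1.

Take the compensation level at the base of the deeper column (depth z_c below the surface of column 1) and equate Σ ρ_i t_i down to z_c; mantle fills any gap and the z_c terms cancel.
Column 1: x×2670 + (z_c − 0 − x)×3210
Column 2: 2.26×0 + 3.82×1030 + 3.97×2290 + 5.82×2870 + (z_c − 2.26 − 13.61)×3210
The z_c×3210 term appears on both sides and cancels. Collect the known terms of each column as K = Σ(ρt)_known − 3210 × (depth of known layers): K_1 = 0 − 3210×0 = 0; K_2 = 29729.3 − 3210×(2.26 + 13.61) = −21213.4.
Balance: K_1 − x×(3210 − 2670) = K_2, so x = (K_1 − K_2)/(3210 − 2670) = 21213.4/540 = 39.3 km.

39.3 km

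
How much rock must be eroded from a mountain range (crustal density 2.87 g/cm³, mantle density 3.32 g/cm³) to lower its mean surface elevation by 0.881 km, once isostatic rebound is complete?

6.5 km

Net drop Δ = e − u = e − e ρ_c/ρ_m = e (ρ_m − ρ_c)/ρ_m.
e = Δ ρ_m/(ρ_m − ρ_c) = 0.881 km × 3.32/0.45 = 6.5 km.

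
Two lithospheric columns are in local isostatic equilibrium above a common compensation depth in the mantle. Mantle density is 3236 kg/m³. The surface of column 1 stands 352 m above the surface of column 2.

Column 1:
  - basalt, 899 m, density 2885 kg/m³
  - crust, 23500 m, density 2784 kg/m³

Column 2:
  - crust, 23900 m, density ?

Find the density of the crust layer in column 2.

2830 kg/m³

Take the compensation level at the base of the deeper column (depth z_c below the surface of column 1) and equate Σ ρ_i t_i down to z_c; mantle fills any gap and the z_c terms cancel.
Column 1: 899×2885 + 23500×2784 + (z_c − 24399)×3236
Column 2: 352×0 + 23900×ρ + (z_c − 352 − 23900)×3236
The z_c×3236 term appears on both sides and cancels. Collect the known terms of each column as K = Σ(ρt)_known − 3236 × (depth of known layers): K_1 = 68017615 − 3236×24399 = −10937549; K_2 = 0 − 3236×(352 + 23900) = −78479472.
Balance: K_1 = K_2 + 23900×ρ, so ρ = (K_1 − K_2)/23900 = 67541900/23900 = 2830 kg/m³.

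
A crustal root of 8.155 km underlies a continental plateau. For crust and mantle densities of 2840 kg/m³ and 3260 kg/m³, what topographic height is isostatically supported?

Balancing pressure at the compensation depth: ρ_c h = (ρ_m − ρ_c) r.
h = r (ρ_m − ρ_c) / ρ_c = 8.155 km × (3260 − 2840) / 2840 = 1.21 km.

1.21 km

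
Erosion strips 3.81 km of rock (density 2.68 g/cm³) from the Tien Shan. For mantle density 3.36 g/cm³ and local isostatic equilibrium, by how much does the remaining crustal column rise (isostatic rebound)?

3.04 km

Unloading: uplift u = e ρ_c/ρ_m = 3.81 km × 2.68/3.36 = 3.04 km.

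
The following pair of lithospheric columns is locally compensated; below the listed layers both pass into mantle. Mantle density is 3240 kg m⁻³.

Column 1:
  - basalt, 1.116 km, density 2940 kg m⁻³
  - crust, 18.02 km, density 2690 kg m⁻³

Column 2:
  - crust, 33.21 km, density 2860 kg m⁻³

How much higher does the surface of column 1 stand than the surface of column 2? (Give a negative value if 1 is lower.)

−0.733 km

For any compensation level in the mantle, the mantle terms cancel and isostasy reduces to e = (Σt_1 − Σt_2) − (Σ(ρt)_1 − Σ(ρt)_2) / ρ_m.
Σt_1 = 19.136 km; Σt_2 = 33.21 km; Σ(ρt)_1 = 51754.84; Σ(ρt)_2 = 94980.6 (in km·kg m⁻³).
e = (19.136 − 33.21) − (51754.84 − 94980.6) / 3240 = −0.733 km.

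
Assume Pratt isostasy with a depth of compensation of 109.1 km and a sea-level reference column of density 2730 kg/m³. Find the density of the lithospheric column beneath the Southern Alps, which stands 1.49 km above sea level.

2690 kg/m³

Pratt balance: ρ_ref D = ρ (D + h).
ρ = ρ_ref D/(D + h) = 2730 × 109.1 km/(109.1 km + 1.49 km) = 2690 kg/m³.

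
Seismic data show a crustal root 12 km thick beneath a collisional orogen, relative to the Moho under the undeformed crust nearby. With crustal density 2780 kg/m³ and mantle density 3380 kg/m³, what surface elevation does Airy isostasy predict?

Balancing pressure at the compensation depth: ρ_c h = (ρ_m − ρ_c) r.
h = r (ρ_m − ρ_c) / ρ_c = 12 km × (3380 − 2780) / 2780 = 2.59 km.

2.59 km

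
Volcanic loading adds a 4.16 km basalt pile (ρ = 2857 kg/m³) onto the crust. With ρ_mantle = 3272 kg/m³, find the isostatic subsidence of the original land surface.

3.63 km

Subaerial loading: s = t ρ_load / ρ_m.
s = 4.16 km × 2857/3272 = 3.63 km.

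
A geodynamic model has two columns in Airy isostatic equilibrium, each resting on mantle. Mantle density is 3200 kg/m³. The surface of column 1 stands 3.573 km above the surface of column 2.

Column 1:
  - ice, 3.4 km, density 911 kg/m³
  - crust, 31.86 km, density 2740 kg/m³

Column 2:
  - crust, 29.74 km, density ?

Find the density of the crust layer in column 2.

2830 kg/m³

Take the compensation level at the base of the deeper column (depth z_c below the surface of column 1) and equate Σ ρ_i t_i down to z_c; mantle fills any gap and the z_c terms cancel.
Column 1: 3.4×911 + 31.86×2740 + (z_c − 35.26)×3200
Column 2: 3.573×0 + 29.74×ρ + (z_c − 3.573 − 29.74)×3200
The z_c×3200 term appears on both sides and cancels. Collect the known terms of each column as K = Σ(ρt)_known − 3200 × (depth of known layers): K_1 = 90393.8 − 3200×35.26 = −22438.2; K_2 = 0 − 3200×(3.573 + 29.74) = −106601.6.
Balance: K_1 = K_2 + 29.74×ρ, so ρ = (K_1 − K_2)/29.74 = 84163.4/29.74 = 2830 kg/m³.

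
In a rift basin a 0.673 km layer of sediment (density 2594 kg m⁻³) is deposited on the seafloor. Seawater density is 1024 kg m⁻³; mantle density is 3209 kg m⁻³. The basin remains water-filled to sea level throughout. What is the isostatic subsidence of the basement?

0.484 km

Submarine loading: the sediment displaces seawater, and the subsidence is in turn flooded, so s (ρ_m − ρ_w) = t (ρ_sed − ρ_w).
s = 0.673 km × (2594 − 1024) / (3209 − 1024) = 0.484 km.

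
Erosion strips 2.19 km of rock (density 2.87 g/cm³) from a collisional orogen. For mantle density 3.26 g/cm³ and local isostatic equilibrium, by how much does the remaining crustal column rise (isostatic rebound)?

Unloading: uplift u = e ρ_c/ρ_m = 2.19 km × 2.87/3.26 = 1.93 km.

1.93 km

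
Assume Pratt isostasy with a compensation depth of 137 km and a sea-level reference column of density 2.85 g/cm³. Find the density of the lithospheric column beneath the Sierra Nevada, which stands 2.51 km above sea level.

Pratt balance: ρ_ref D = ρ (D + h).
ρ = ρ_ref D/(D + h) = 2.85 × 137 km/(137 km + 2.51 km) = 2.8 g/cm³.

2.8 g/cm³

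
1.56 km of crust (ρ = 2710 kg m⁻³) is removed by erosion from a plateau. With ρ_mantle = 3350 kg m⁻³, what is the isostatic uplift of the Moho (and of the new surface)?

1.26 km

Unloading: uplift u = e ρ_c/ρ_m = 1.56 km × 2710/3350 = 1.26 km.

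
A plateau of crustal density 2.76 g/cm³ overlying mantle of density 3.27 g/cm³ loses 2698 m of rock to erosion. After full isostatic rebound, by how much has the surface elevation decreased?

421 m

Rebound u = e ρ_c/ρ_m = 2698 m × 2.76/3.27 = 2277 m.
Net surface drop = e − u = 2698 m − 2277 m = e (ρ_m − ρ_c)/ρ_m = 421 m.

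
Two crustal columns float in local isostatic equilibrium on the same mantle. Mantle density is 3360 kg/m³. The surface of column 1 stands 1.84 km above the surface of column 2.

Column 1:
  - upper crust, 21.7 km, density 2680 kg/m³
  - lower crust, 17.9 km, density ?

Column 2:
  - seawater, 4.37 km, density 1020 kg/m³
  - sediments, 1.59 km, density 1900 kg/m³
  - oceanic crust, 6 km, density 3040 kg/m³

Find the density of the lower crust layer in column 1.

Take the compensation level at the base of the deeper column (depth z_c below the surface of column 1) and equate Σ ρ_i t_i down to z_c; mantle fills any gap and the z_c terms cancel.
Column 1: 21.7×2680 + 17.9×ρ + (z_c − 39.6)×3360
Column 2: 1.84×0 + 4.37×1020 + 1.59×1900 + 6×3040 + (z_c − 1.84 − 11.96)×3360
The z_c×3360 term appears on both sides and cancels. Collect the known terms of each column as K = Σ(ρt)_known − 3360 × (depth of known layers): K_1 = 58156 − 3360×39.6 = −74900; K_2 = 25718.4 − 3360×(1.84 + 11.96) = −20649.6.
Balance: K_1 + 17.9×ρ = K_2, so ρ = (K_2 − K_1)/17.9 = 54250.4/17.9 = 3030 kg/m³.

3030 kg/m³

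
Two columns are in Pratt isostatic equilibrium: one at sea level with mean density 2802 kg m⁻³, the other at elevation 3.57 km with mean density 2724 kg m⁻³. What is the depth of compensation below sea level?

ρ_ref D = ρ (D + h) → D (ρ_ref − ρ) = ρ h.
D = ρ h/(ρ_ref − ρ) = 2724 × 3.57 km/(2802 − 2724) = 125 km.

125 km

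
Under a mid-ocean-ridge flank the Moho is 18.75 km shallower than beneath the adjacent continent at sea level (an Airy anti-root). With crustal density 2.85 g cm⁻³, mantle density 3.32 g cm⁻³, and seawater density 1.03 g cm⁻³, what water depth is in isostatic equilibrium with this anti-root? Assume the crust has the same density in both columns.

Replacing a thickness d of crust by seawater at the top must be balanced by replacing crust with mantle at the base: d (ρ_c − ρ_w) = a (ρ_m − ρ_c).
d = a (ρ_m − ρ_c)/(ρ_c − ρ_w) = 18.75 km × 0.47/1.82 = 4.84 km.

4.84 km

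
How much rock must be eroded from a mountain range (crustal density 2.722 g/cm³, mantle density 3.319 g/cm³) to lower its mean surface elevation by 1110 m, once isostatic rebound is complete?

6170 m

Net drop Δ = e − u = e − e ρ_c/ρ_m = e (ρ_m − ρ_c)/ρ_m.
e = Δ ρ_m/(ρ_m − ρ_c) = 1110 m × 3.319/0.597 = 6170 m.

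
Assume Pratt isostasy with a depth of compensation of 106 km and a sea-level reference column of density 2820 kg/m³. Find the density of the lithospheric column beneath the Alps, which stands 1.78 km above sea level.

Pratt balance: ρ_ref D = ρ (D + h).
ρ = ρ_ref D/(D + h) = 2820 × 106 km/(106 km + 1.78 km) = 2770 kg/m³.

2770 kg/m³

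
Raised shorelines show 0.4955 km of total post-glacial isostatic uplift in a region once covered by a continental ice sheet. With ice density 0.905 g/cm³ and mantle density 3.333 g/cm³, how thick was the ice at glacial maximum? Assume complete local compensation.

1.82 km

u = t ρ_ice/ρ_m → t = u ρ_m/ρ_ice = 0.4955 km × 3.333/0.905 = 1.82 km.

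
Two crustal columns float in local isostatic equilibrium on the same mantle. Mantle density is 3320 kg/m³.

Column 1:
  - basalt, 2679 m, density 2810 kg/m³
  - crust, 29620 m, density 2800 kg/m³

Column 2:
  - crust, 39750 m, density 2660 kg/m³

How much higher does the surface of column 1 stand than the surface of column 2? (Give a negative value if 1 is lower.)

For any compensation level in the mantle, the mantle terms cancel and isostasy reduces to e = (Σt_1 − Σt_2) − (Σ(ρt)_1 − Σ(ρt)_2) / ρ_m.
Σt_1 = 32299 m; Σt_2 = 39750 m; Σ(ρt)_1 = 90463990; Σ(ρt)_2 = 105735000 (in m·kg/m³).
e = (32299 − 39750) − (90463990 − 105735000) / 3320 = −2850 m.

−2850 m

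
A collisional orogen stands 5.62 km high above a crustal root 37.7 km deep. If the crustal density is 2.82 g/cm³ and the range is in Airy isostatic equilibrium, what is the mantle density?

Airy balance: ρ_c h = (ρ_m − ρ_c) r → ρ_m = ρ_c (1 + h/r).
ρ_m = 2.82 × (1 + 5.62 km/37.7 km) = 3.24 g/cm³.

3.24 g/cm³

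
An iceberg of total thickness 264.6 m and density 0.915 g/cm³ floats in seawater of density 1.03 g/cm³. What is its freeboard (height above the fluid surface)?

29.5 m

Floating equilibrium: submerged depth d = t ρ_obj/ρ_fluid = 264.6 m × 0.915/1.03 = 235.1 m.
Freeboard = t − d = 264.6 m − 235.1 m = 29.5 m.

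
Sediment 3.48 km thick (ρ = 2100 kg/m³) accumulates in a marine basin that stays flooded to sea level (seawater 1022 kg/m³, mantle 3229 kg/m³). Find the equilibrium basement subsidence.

1.7 km

Submarine loading: the sediment displaces seawater, and the subsidence is in turn flooded, so s (ρ_m − ρ_w) = t (ρ_sed − ρ_w).
s = 3.48 km × (2100 − 1022) / (3229 − 1022) = 1.7 km.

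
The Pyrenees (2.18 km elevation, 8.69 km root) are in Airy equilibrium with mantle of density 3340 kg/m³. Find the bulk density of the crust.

2670 kg/m³

ρ_c h = (ρ_m − ρ_c) r → ρ_c (h + r) = ρ_m r → ρ_c = ρ_m r / (h + r).
ρ_c = 3340 × 8.69 km / (2.18 km + 8.69 km) = 2670 kg/m³.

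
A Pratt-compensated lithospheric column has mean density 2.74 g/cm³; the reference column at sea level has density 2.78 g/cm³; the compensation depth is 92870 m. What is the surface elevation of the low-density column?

ρ_ref D = ρ (D + h) → h = D (ρ_ref − ρ)/ρ.
h = 92870 m × (2.78 − 2.74)/2.74 = 1360 m.

1360 m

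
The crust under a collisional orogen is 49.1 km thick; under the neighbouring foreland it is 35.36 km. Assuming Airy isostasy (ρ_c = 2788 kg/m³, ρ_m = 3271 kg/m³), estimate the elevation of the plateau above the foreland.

Excess crust Δ = 49.1 km − 35.36 km = 13.74 km, split between elevation h and root r with h + r = Δ.
Airy balance ρ_c h = (ρ_m − ρ_c) r gives r = h ρ_c/(ρ_m − ρ_c), so h (1 + ρ_c/(ρ_m − ρ_c)) = Δ, i.e. h = Δ (ρ_m − ρ_c)/ρ_m.
h = 13.74 km × 483/3271 = 2.03 km.

2.03 km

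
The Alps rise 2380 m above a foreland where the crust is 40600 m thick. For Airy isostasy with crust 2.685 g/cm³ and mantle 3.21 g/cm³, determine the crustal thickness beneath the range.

55200 m

Root depth r = h ρ_c / (ρ_m − ρ_c) = 2380 m × 2.685 / 0.525 = 12170 m.
Total thickness = T + h + r = 40600 m + 2380 m + 12170 m = 55200 m.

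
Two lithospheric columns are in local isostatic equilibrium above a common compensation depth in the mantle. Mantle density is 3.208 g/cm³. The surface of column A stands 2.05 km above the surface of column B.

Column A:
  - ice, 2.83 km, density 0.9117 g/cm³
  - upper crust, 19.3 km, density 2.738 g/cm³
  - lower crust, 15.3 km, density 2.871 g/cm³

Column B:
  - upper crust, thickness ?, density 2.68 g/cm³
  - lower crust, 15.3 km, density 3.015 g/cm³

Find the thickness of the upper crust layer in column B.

Take the compensation level at the base of the deeper column (depth z_c below the surface of column A) and equate Σ ρ_i t_i down to z_c; mantle fills any gap and the z_c terms cancel.
Column A: 2.83×0.9117 + 19.3×2.738 + 15.3×2.871 + (z_c − 37.43)×3.208
Column B: 2.05×0 + x×2.68 + 15.3×3.015 + (z_c − 2.05 − 15.3 − x)×3.208
The z_c×3.208 term appears on both sides and cancels. Collect the known terms of each column as K = Σ(ρt)_known − 3.208 × (depth of known layers): K_A = 99.349811 − 3.208×37.43 = −20.725629; K_B = 46.1295 − 3.208×(2.05 + 15.3) = −9.5293.
Balance: K_A = K_B − x×(3.208 − 2.68), so x = (K_B − K_A)/(3.208 − 2.68) = 11.1963/0.528 = 21.2 km.

21.2 km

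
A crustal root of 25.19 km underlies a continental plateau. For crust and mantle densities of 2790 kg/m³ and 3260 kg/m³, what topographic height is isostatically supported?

For local isostatic compensation: ρ_c h = (ρ_m − ρ_c) r.
h = r (ρ_m − ρ_c) / ρ_c = 25.19 km × (3260 − 2790) / 2790 = 4.24 km.

4.24 km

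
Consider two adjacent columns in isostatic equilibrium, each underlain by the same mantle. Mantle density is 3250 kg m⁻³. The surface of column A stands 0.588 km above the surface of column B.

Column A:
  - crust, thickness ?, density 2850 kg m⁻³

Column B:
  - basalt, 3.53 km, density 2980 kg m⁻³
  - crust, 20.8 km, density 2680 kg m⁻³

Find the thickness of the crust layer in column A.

Take the compensation level at the base of the deeper column (depth z_c below the surface of column A) and equate Σ ρ_i t_i down to z_c; mantle fills any gap and the z_c terms cancel.
Column A: x×2850 + (z_c − 0 − x)×3250
Column B: 0.588×0 + 3.53×2980 + 20.8×2680 + (z_c − 0.588 − 24.33)×3250
The z_c×3250 term appears on both sides and cancels. Collect the known terms of each column as K = Σ(ρt)_known − 3250 × (depth of known layers): K_A = 0 − 3250×0 = 0; K_B = 66263.4 − 3250×(0.588 + 24.33) = −14720.1.
Balance: K_A − x×(3250 − 2850) = K_B, so x = (K_A − K_B)/(3250 − 2850) = 14720.1/400 = 36.8 km.

36.8 km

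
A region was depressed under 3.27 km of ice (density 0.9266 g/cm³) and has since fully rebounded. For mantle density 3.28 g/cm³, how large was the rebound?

Removing the load lets mantle flow back in; uplift u satisfies ρ_ice t = ρ_m u.
u = t ρ_ice/ρ_m = 3.27 km × 0.9266/3.28 = 0.924 km.

0.924 km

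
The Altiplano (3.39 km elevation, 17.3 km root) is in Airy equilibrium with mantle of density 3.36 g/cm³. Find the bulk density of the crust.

2.81 g/cm³

ρ_c h = (ρ_m − ρ_c) r → ρ_c (h + r) = ρ_m r → ρ_c = ρ_m r / (h + r).
ρ_c = 3.36 × 17.3 km / (3.39 km + 17.3 km) = 2.81 g/cm³.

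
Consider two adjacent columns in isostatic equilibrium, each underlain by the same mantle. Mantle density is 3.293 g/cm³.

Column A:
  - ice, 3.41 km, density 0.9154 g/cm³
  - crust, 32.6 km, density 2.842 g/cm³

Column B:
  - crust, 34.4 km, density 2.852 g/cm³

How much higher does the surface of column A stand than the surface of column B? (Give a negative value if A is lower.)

2.32 km

For any compensation level in the mantle, the mantle terms cancel and isostasy reduces to e = (Σt_A − Σt_B) − (Σ(ρt)_A − Σ(ρt)_B) / ρ_m.
Σt_A = 36.01 km; Σt_B = 34.4 km; Σ(ρt)_A = 95.770714; Σ(ρt)_B = 98.1088 (in km·g/cm³).
e = (36.01 − 34.4) − (95.770714 − 98.1088) / 3.293 = 2.32 km.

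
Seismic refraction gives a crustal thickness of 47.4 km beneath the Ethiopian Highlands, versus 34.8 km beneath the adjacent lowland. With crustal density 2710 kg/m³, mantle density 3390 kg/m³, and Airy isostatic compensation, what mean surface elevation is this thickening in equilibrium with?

Excess crust Δ = 47.4 km − 34.8 km = 12.6 km, split between elevation h and root r with h + r = Δ.
Airy balance ρ_c h = (ρ_m − ρ_c) r gives r = h ρ_c/(ρ_m − ρ_c), so h (1 + ρ_c/(ρ_m − ρ_c)) = Δ, i.e. h = Δ (ρ_m − ρ_c)/ρ_m.
h = 12.6 km × 680/3390 = 2.53 km.

2.53 km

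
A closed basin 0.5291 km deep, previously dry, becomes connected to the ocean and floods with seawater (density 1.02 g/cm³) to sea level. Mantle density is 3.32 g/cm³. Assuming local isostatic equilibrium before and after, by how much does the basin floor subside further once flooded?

0.235 km

After flooding the water column is d + s deep. Its weight must equal the weight of mantle displaced by the extra subsidence s: (d + s) ρ_w = s ρ_m.
s = d ρ_w / (ρ_m − ρ_w) = 0.5291 km × 1.02/(3.32 − 1.02) = 0.235 km.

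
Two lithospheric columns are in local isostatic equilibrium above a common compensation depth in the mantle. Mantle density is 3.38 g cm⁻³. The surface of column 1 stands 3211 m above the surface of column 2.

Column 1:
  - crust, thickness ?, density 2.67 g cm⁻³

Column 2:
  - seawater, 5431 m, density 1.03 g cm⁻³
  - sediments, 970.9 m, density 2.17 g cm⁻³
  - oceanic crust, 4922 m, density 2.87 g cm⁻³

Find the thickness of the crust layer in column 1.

38500 m

Take the compensation level at the base of the deeper column (depth z_c below the surface of column 1) and equate Σ ρ_i t_i down to z_c; mantle fills any gap and the z_c terms cancel.
Column 1: x×2.67 + (z_c − 0 − x)×3.38
Column 2: 3211×0 + 5431×1.03 + 970.9×2.17 + 4922×2.87 + (z_c − 3211 − 11323.9)×3.38
The z_c×3.38 term appears on both sides and cancels. Collect the known terms of each column as K = Σ(ρt)_known − 3.38 × (depth of known layers): K_1 = 0 − 3.38×0 = 0; K_2 = 21826.923 − 3.38×(3211 + 11323.9) = −27301.039.
Balance: K_1 − x×(3.38 − 2.67) = K_2, so x = (K_1 − K_2)/(3.38 − 2.67) = 27301/0.71 = 38500 m.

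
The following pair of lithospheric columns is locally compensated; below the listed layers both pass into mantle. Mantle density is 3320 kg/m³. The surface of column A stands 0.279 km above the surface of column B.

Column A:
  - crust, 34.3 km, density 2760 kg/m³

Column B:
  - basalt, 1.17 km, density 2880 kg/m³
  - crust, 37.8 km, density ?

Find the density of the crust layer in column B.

Take the compensation level at the base of the deeper column (depth z_c below the surface of column A) and equate Σ ρ_i t_i down to z_c; mantle fills any gap and the z_c terms cancel.
Column A: 34.3×2760 + (z_c − 34.3)×3320
Column B: 0.279×0 + 1.17×2880 + 37.8×ρ + (z_c − 0.279 − 38.97)×3320
The z_c×3320 term appears on both sides and cancels. Collect the known terms of each column as K = Σ(ρt)_known − 3320 × (depth of known layers): K_A = 94668 − 3320×34.3 = −19208; K_B = 3369.6 − 3320×(0.279 + 38.97) = −126937.08.
Balance: K_A = K_B + 37.8×ρ, so ρ = (K_A − K_B)/37.8 = 107729/37.8 = 2850 kg/m³.

2850 kg/m³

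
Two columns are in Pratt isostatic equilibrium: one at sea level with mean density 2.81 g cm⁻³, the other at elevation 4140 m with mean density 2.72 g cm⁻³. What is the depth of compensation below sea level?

125000 m

ρ_ref D = ρ (D + h) → D (ρ_ref − ρ) = ρ h.
D = ρ h/(ρ_ref − ρ) = 2.72 × 4140 m/(2.81 − 2.72) = 125000 m.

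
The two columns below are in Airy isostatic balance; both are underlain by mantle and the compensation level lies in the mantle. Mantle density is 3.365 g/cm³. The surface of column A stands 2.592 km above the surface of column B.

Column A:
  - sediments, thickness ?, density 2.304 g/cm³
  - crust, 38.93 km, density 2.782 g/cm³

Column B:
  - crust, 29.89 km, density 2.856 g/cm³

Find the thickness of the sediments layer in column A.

Take the compensation level at the base of the deeper column (depth z_c below the surface of column A) and equate Σ ρ_i t_i down to z_c; mantle fills any gap and the z_c terms cancel.
Column A: x×2.304 + 38.93×2.782 + (z_c − 38.93 − x)×3.365
Column B: 2.592×0 + 29.89×2.856 + (z_c − 2.592 − 29.89)×3.365
The z_c×3.365 term appears on both sides and cancels. Collect the known terms of each column as K = Σ(ρt)_known − 3.365 × (depth of known layers): K_A = 108.30326 − 3.365×38.93 = −22.69619; K_B = 85.36584 − 3.365×(2.592 + 29.89) = −23.93609.
Balance: K_A − x×(3.365 − 2.304) = K_B, so x = (K_A − K_B)/(3.365 − 2.304) = 1.2399/1.061 = 1.17 km.

1.17 km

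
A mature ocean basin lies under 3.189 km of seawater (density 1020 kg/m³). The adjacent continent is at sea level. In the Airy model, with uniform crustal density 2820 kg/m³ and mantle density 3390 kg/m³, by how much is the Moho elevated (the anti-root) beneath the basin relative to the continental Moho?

In Airy isostatic equilibrium: replacing crust with seawater at the top is compensated by replacing crust with mantle at the base: d (ρ_c − ρ_w) = a (ρ_m − ρ_c).
a = d (ρ_c − ρ_w)/(ρ_m − ρ_c) = 3.189 km × 1800/570 = 10.1 km.

10.1 km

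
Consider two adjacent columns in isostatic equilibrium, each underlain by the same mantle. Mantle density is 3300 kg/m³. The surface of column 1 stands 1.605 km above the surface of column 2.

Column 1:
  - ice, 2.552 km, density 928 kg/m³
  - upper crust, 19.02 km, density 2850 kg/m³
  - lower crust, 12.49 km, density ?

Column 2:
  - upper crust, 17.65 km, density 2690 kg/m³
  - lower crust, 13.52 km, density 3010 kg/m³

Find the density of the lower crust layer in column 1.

Take the compensation level at the base of the deeper column (depth z_c below the surface of column 1) and equate Σ ρ_i t_i down to z_c; mantle fills any gap and the z_c terms cancel.
Column 1: 2.552×928 + 19.02×2850 + 12.49×ρ + (z_c − 34.062)×3300
Column 2: 1.605×0 + 17.65×2690 + 13.52×3010 + (z_c − 1.605 − 31.17)×3300
The z_c×3300 term appears on both sides and cancels. Collect the known terms of each column as K = Σ(ρt)_known − 3300 × (depth of known layers): K_1 = 56575.256 − 3300×34.062 = −55829.344; K_2 = 88173.7 − 3300×(1.605 + 31.17) = −19983.8.
Balance: K_1 + 12.49×ρ = K_2, so ρ = (K_2 − K_1)/12.49 = 35845.5/12.49 = 2870 kg/m³.

2870 kg/m³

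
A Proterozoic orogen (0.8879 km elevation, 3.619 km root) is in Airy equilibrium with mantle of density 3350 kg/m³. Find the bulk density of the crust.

2690 kg/m³

ρ_c h = (ρ_m − ρ_c) r → ρ_c (h + r) = ρ_m r → ρ_c = ρ_m r / (h + r).
ρ_c = 3350 × 3.619 km / (0.8879 km + 3.619 km) = 2690 kg/m³.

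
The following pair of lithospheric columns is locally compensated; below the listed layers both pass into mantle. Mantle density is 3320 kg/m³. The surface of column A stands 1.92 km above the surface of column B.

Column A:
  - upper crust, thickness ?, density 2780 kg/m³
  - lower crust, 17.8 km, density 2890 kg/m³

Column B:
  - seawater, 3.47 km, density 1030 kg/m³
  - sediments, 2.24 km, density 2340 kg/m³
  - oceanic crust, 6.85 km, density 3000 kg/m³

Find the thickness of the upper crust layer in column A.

20.5 km

Take the compensation level at the base of the deeper column (depth z_c below the surface of column A) and equate Σ ρ_i t_i down to z_c; mantle fills any gap and the z_c terms cancel.
Column A: x×2780 + 17.8×2890 + (z_c − 17.8 − x)×3320
Column B: 1.92×0 + 3.47×1030 + 2.24×2340 + 6.85×3000 + (z_c − 1.92 − 12.56)×3320
The z_c×3320 term appears on both sides and cancels. Collect the known terms of each column as K = Σ(ρt)_known − 3320 × (depth of known layers): K_A = 51442 − 3320×17.8 = −7654; K_B = 29365.7 − 3320×(1.92 + 12.56) = −18707.9.
Balance: K_A − x×(3320 − 2780) = K_B, so x = (K_A − K_B)/(3320 − 2780) = 11053.9/540 = 20.5 km.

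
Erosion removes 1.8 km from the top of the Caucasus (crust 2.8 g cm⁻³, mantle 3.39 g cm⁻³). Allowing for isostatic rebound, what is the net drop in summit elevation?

0.313 km

Rebound u = e ρ_c/ρ_m = 1.8 km × 2.8/3.39 = 1.487 km.
Net surface drop = e − u = 1.8 km − 1.487 km = e (ρ_m − ρ_c)/ρ_m = 0.313 km.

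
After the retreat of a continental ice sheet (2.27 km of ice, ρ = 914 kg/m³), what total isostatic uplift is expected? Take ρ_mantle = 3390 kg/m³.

Removing the load lets mantle flow back in; uplift u satisfies ρ_ice t = ρ_m u.
u = t ρ_ice/ρ_m = 2.27 km × 914/3390 = 0.612 km.

0.612 km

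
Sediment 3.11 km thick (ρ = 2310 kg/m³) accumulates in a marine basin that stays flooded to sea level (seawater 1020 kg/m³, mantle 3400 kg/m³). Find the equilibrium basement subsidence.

1.69 km

Submarine loading: the sediment displaces seawater, and the subsidence is in turn flooded, so s (ρ_m − ρ_w) = t (ρ_sed − ρ_w).
s = 3.11 km × (2310 − 1020) / (3400 − 1020) = 1.69 km.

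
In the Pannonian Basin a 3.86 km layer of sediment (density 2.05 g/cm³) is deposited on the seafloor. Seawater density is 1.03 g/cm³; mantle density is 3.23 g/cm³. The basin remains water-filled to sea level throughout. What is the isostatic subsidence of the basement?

Submarine loading: the sediment displaces seawater, and the subsidence is in turn flooded, so s (ρ_m − ρ_w) = t (ρ_sed − ρ_w).
s = 3.86 km × (2.05 − 1.03) / (3.23 − 1.03) = 1.79 km.

1.79 km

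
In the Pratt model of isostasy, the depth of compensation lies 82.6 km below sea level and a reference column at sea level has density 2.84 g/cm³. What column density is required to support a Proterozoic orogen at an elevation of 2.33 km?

2.76 g/cm³

Pratt balance: ρ_ref D = ρ (D + h).
ρ = ρ_ref D/(D + h) = 2.84 × 82.6 km/(82.6 km + 2.33 km) = 2.76 g/cm³.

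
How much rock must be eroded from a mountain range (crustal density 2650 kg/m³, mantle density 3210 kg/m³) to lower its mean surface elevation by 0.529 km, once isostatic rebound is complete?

Net drop Δ = e − u = e − e ρ_c/ρ_m = e (ρ_m − ρ_c)/ρ_m.
e = Δ ρ_m/(ρ_m − ρ_c) = 0.529 km × 3210/560 = 3.03 km.

3.03 km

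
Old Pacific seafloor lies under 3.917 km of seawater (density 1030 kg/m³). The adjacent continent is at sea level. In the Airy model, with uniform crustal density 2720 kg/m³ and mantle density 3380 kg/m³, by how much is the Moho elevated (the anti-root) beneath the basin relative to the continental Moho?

10 km

By Archimedes' principle applied to the lithosphere: replacing crust with seawater at the top is compensated by replacing crust with mantle at the base: d (ρ_c − ρ_w) = a (ρ_m − ρ_c).
a = d (ρ_c − ρ_w)/(ρ_m − ρ_c) = 3.917 km × 1690/660 = 10 km.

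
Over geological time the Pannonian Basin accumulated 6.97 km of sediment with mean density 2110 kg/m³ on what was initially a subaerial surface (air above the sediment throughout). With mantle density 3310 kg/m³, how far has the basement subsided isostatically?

Subaerial load: s = t ρ_sed / ρ_m = 6.97 km × 2110/3310 = 4.44 km.

4.44 km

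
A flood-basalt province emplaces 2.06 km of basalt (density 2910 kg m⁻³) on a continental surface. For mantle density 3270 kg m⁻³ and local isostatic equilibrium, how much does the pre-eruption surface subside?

1.83 km

Subaerial loading: s = t ρ_load / ρ_m.
s = 2.06 km × 2910/3270 = 1.83 km.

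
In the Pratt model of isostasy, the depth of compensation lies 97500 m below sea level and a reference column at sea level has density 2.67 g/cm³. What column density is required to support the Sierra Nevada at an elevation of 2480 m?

2.6 g/cm³

Pratt balance: ρ_ref D = ρ (D + h).
ρ = ρ_ref D/(D + h) = 2.67 × 97500 m/(97500 m + 2480 m) = 2.6 g/cm³.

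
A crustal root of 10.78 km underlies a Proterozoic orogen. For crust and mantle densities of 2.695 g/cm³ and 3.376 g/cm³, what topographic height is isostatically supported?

2.72 km

For local isostatic compensation: ρ_c h = (ρ_m − ρ_c) r.
h = r (ρ_m − ρ_c) / ρ_c = 10.78 km × (3.376 − 2.695) / 2.695 = 2.72 km.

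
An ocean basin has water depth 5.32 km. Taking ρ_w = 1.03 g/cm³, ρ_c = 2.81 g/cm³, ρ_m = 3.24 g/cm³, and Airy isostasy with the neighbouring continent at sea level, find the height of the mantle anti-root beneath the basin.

In Airy isostatic equilibrium: replacing crust with seawater at the top is compensated by replacing crust with mantle at the base: d (ρ_c − ρ_w) = a (ρ_m − ρ_c).
a = d (ρ_c − ρ_w)/(ρ_m − ρ_c) = 5.32 km × 1.78/0.43 = 22 km.

22 km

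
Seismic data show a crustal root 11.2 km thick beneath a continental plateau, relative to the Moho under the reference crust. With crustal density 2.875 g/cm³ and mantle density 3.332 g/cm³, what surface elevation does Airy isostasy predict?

1.78 km

Balancing pressure at the compensation depth: ρ_c h = (ρ_m − ρ_c) r.
h = r (ρ_m − ρ_c) / ρ_c = 11.2 km × (3.332 − 2.875) / 2.875 = 1.78 km.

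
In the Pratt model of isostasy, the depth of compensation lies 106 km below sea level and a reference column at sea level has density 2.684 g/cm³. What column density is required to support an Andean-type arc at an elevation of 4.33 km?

Pratt balance: ρ_ref D = ρ (D + h).
ρ = ρ_ref D/(D + h) = 2.684 × 106 km/(106 km + 4.33 km) = 2.58 g/cm³.

2.58 g/cm³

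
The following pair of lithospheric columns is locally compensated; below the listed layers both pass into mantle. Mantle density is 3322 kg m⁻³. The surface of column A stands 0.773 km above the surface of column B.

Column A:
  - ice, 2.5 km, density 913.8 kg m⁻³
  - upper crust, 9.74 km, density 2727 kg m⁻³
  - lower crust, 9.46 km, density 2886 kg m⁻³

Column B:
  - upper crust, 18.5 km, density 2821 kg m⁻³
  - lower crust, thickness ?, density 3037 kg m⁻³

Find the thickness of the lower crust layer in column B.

14.4 km

Take the compensation level at the base of the deeper column (depth z_c below the surface of column A) and equate Σ ρ_i t_i down to z_c; mantle fills any gap and the z_c terms cancel.
Column A: 2.5×913.8 + 9.74×2727 + 9.46×2886 + (z_c − 21.7)×3322
Column B: 0.773×0 + 18.5×2821 + x×3037 + (z_c − 0.773 − 18.5 − x)×3322
The z_c×3322 term appears on both sides and cancels. Collect the known terms of each column as K = Σ(ρt)_known − 3322 × (depth of known layers): K_A = 56147.04 − 3322×21.7 = −15940.36; K_B = 52188.5 − 3322×(0.773 + 18.5) = −11836.406.
Balance: K_A = K_B − x×(3322 − 3037), so x = (K_B − K_A)/(3322 − 3037) = 4103.95/285 = 14.4 km.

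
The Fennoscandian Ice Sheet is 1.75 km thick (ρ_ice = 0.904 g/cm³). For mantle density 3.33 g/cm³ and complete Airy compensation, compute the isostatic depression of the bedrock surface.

Isostatic balance requires: the ice load ρ_ice t is balanced by mantle displaced below, ρ_m s.
s = t ρ_ice / ρ_m = 1.75 km × 0.904/3.33 = 0.475 km.

0.475 km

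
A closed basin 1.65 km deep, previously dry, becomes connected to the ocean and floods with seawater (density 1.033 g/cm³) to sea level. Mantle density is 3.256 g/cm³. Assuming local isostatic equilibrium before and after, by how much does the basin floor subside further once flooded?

0.767 km

After flooding the water column is d + s deep. Its weight must equal the weight of mantle displaced by the extra subsidence s: (d + s) ρ_w = s ρ_m.
s = d ρ_w / (ρ_m − ρ_w) = 1.65 km × 1.033/(3.256 − 1.033) = 0.767 km.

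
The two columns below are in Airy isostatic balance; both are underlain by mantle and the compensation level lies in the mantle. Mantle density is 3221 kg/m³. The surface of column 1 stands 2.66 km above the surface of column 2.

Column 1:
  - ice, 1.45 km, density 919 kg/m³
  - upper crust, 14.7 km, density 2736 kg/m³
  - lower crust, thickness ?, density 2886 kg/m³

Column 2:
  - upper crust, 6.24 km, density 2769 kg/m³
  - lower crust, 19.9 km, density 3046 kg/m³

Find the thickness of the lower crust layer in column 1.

13.1 km

Take the compensation level at the base of the deeper column (depth z_c below the surface of column 1) and equate Σ ρ_i t_i down to z_c; mantle fills any gap and the z_c terms cancel.
Column 1: 1.45×919 + 14.7×2736 + x×2886 + (z_c − 16.15 − x)×3221
Column 2: 2.66×0 + 6.24×2769 + 19.9×3046 + (z_c − 2.66 − 26.14)×3221
The z_c×3221 term appears on both sides and cancels. Collect the known terms of each column as K = Σ(ρt)_known − 3221 × (depth of known layers): K_1 = 41551.75 − 3221×16.15 = −10467.4; K_2 = 77893.96 − 3221×(2.66 + 26.14) = −14870.84.
Balance: K_1 − x×(3221 − 2886) = K_2, so x = (K_1 − K_2)/(3221 − 2886) = 4403.44/335 = 13.1 km.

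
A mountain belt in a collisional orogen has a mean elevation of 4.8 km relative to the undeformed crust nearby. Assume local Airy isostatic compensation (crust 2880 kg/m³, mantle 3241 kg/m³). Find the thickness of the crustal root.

38.3 km

Isostatic balance requires: the weight of the topography is balanced by the buoyancy of the root, ρ_c h = (ρ_m − ρ_c) r.
r = h · ρ_c / (ρ_m − ρ_c) = 4.8 km × 2880 / (3241 − 2880) = 38.3 km.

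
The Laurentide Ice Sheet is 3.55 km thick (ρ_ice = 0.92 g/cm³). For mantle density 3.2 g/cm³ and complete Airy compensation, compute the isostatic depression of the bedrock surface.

Balancing pressure at the compensation depth: the ice load ρ_ice t is balanced by mantle displaced below, ρ_m s.
s = t ρ_ice / ρ_m = 3.55 km × 0.92/3.2 = 1.02 km.

1.02 km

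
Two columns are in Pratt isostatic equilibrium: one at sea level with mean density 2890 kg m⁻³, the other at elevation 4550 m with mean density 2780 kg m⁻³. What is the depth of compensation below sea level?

115000 m

ρ_ref D = ρ (D + h) → D (ρ_ref − ρ) = ρ h.
D = ρ h/(ρ_ref − ρ) = 2780 × 4550 m/(2890 − 2780) = 115000 m.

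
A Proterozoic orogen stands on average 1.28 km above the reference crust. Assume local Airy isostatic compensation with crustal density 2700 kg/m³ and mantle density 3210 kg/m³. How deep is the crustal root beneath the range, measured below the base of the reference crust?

By Archimedes' principle applied to the lithosphere: the weight of the topography is balanced by the buoyancy of the root, ρ_c h = (ρ_m − ρ_c) r.
r = h · ρ_c / (ρ_m − ρ_c) = 1.28 km × 2700 / (3210 − 2700) = 6.78 km.

6.78 km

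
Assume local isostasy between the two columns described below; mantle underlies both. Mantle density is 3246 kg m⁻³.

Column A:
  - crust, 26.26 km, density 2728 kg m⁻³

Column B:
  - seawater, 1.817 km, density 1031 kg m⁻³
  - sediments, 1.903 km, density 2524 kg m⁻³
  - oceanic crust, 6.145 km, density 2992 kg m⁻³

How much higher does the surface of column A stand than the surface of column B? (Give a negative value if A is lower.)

For any compensation level in the mantle, the mantle terms cancel and isostasy reduces to e = (Σt_A − Σt_B) − (Σ(ρt)_A − Σ(ρt)_B) / ρ_m.
Σt_A = 26.26 km; Σt_B = 9.865 km; Σ(ρt)_A = 71637.28; Σ(ρt)_B = 25062.339 (in km·kg m⁻³).
e = (26.26 − 9.865) − (71637.28 − 25062.339) / 3246 = 2.05 km.

2.05 km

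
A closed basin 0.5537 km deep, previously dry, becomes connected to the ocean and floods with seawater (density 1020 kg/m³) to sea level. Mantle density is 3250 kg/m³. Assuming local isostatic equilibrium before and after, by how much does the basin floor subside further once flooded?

0.253 km

After flooding the water column is d + s deep. Its weight must equal the weight of mantle displaced by the extra subsidence s: (d + s) ρ_w = s ρ_m.
s = d ρ_w / (ρ_m − ρ_w) = 0.5537 km × 1020/(3250 − 1020) = 0.253 km.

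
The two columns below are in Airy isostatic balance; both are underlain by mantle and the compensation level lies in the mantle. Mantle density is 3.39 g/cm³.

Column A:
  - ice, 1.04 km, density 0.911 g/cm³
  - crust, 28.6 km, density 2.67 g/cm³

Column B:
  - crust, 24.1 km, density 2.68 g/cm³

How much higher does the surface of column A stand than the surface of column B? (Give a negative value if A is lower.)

1.79 km

For any compensation level in the mantle, the mantle terms cancel and isostasy reduces to e = (Σt_A − Σt_B) − (Σ(ρt)_A − Σ(ρt)_B) / ρ_m.
Σt_A = 29.64 km; Σt_B = 24.1 km; Σ(ρt)_A = 77.30944; Σ(ρt)_B = 64.588 (in km·g/cm³).
e = (29.64 − 24.1) − (77.30944 − 64.588) / 3.39 = 1.79 km.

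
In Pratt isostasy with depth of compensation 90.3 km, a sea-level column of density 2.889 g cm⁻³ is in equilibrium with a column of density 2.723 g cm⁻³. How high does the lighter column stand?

5.5 km

ρ_ref D = ρ (D + h) → h = D (ρ_ref − ρ)/ρ.
h = 90.3 km × (2.889 − 2.723)/2.723 = 5.5 km.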